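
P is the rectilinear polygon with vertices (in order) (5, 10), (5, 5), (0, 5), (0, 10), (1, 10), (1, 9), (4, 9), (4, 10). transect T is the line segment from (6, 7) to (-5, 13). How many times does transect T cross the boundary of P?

The segment meets the boundary at (0.5,10), (2.333,9), (1,9.727), (5,7.545).

4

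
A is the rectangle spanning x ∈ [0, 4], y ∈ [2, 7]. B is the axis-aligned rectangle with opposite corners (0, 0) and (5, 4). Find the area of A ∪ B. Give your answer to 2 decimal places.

By inclusion–exclusion:
Individual areas: |A| = 20, |B| = 20.
|A∩B|: x∈[0,4], y∈[2,4] → 4·2 = 8.
|A ∪ B| = 40 − 8 = 32.00.

32.00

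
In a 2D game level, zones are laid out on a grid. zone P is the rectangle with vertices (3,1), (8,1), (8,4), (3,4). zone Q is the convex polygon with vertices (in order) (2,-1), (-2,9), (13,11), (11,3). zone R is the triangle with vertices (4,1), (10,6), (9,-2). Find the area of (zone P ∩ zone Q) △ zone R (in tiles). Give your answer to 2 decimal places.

23.80

|zone P ∩ zone Q| = 14.5.
|(zone P ∩ zone Q) ∩ zone R| = 6.1.
|(zone P ∩ zone Q) △ zone R| = 14.5 + 21.5 − 12.2 = 23.80.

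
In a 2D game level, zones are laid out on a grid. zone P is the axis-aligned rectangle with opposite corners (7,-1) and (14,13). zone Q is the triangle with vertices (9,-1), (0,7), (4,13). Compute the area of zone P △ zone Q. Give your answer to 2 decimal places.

|zone P| = 98, |zone Q| = 43, |zone P∩zone Q| = 3.8222.
|zone P △ zone Q| = |zone P| + |zone Q| − 2·|zone P∩zone Q| = 98 + 43 − 7.6444 = 133.36.

133.36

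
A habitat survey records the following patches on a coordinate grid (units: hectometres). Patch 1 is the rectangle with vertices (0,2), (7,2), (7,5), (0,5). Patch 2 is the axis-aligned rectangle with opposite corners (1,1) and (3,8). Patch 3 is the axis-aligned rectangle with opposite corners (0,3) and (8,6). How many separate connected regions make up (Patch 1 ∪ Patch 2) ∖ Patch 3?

2

(Patch 1 ∪ Patch 2) ∖ Patch 3 splits into 2 disjoint pieces (area 9, area 4).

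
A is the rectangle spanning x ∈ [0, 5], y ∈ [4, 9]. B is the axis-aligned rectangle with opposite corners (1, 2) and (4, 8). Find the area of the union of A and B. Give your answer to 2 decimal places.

31.00

By inclusion–exclusion:
Individual areas: |A| = 25, |B| = 18.
|A∩B|: x∈[1,4], y∈[4,8] → 3·4 = 12.
|A ∪ B| = 43 − 12 = 31.00.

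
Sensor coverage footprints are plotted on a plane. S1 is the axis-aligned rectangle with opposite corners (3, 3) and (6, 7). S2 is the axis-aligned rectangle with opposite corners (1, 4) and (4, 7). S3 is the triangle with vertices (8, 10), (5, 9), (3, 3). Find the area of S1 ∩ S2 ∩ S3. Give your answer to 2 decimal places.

0.61

The intersection is the polygon with vertices (4,4.4), (3.714,4), (3.333,4), (4,6).
By the shoelace formula its area is 0.61.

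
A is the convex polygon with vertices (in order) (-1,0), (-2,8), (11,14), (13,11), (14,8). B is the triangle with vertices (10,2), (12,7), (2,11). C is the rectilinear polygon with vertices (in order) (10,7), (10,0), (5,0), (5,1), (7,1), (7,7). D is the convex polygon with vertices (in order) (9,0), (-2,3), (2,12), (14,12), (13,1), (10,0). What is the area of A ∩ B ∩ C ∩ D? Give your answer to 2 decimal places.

5.43

The intersection is the polygon with vertices (7,5.375), (7,7), (10,7), (10,5.867), (7.668,4.623).
By the shoelace formula its area is 5.43.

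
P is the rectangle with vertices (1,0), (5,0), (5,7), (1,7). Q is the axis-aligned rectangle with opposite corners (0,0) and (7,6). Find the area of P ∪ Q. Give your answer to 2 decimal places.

46.00

By inclusion–exclusion:
Individual areas: |P| = 28, |Q| = 42.
|P∩Q|: x∈[1,5], y∈[0,6] → 4·6 = 24.
|P ∪ Q| = 70 − 24 = 46.00.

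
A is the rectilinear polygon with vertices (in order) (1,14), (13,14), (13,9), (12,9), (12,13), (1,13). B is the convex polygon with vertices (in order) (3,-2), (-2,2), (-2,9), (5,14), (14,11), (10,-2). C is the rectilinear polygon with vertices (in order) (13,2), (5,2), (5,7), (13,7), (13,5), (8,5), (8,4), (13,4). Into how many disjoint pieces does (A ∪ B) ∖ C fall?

(A ∪ B) ∖ C splits into 2 disjoint pieces (area 165.3, area 4).

2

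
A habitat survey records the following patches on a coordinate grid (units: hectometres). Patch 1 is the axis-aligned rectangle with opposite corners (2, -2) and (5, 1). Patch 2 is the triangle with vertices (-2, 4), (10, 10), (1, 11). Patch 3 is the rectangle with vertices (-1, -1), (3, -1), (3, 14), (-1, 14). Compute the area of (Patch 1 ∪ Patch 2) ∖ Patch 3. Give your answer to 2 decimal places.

22.89

|Patch 1 ∪ Patch 2| = 42.
|(Patch 1 ∪ Patch 2) ∩ Patch 3| = 19.1111.
|(Patch 1 ∪ Patch 2) ∖ Patch 3| = 42 − 19.1111 = 22.89.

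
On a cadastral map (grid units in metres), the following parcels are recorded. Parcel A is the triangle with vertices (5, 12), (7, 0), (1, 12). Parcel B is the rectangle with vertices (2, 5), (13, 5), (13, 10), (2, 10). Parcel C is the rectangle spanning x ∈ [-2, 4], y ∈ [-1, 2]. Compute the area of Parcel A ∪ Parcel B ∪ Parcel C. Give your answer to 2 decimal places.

By inclusion–exclusion:
Individual areas: |Parcel A| = 24, |Parcel B| = 55, |Parcel C| = 18.
|Parcel A∩Parcel B| = 12.5.
|Parcel A∩Parcel C| = 0.
|Parcel B∩Parcel C| = 0 (no overlap).
|Parcel A∩Parcel B∩Parcel C| = 0.
|Parcel A ∪ Parcel B ∪ Parcel C| = 97 − 12.5 + 0 = 84.50.

84.50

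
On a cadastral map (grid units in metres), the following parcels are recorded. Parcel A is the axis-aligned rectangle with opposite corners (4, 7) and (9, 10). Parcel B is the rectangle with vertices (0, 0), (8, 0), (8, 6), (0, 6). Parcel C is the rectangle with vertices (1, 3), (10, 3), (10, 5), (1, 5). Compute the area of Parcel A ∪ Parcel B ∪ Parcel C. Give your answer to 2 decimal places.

By inclusion–exclusion:
Individual areas: |Parcel A| = 15, |Parcel B| = 48, |Parcel C| = 18.
|Parcel A∩Parcel B| = 0 (no overlap).
|Parcel A∩Parcel C| = 0 (no overlap).
|Parcel B∩Parcel C|: x∈[1,8], y∈[3,5] → 7·2 = 14.
|Parcel A∩Parcel B∩Parcel C| = 0.
|Parcel A ∪ Parcel B ∪ Parcel C| = 81 − 14 + 0 = 67.00.

67.00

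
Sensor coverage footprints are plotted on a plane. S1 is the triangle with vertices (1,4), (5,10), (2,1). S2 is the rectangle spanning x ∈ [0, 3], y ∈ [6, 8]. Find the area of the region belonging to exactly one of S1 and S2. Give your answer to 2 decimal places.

|S1| = 9, |S2| = 6, |S1∩S2| = 0.3333.
|S1 △ S2| = |S1| + |S2| − 2·|S1∩S2| = 9 + 6 − 0.6667 = 14.33.

14.33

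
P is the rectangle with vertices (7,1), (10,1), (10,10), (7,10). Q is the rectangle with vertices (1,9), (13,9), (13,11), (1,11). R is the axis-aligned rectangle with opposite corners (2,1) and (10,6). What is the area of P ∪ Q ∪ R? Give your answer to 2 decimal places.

By inclusion–exclusion:
Individual areas: |P| = 27, |Q| = 24, |R| = 40.
|P∩Q|: x∈[7,10], y∈[9,10] → 3·1 = 3.
|P∩R|: x∈[7,10], y∈[1,6] → 3·5 = 15.
|Q∩R| = 0 (no overlap).
|P∩Q∩R| = 0.
|P ∪ Q ∪ R| = 91 − 18 + 0 = 73.00.

73.00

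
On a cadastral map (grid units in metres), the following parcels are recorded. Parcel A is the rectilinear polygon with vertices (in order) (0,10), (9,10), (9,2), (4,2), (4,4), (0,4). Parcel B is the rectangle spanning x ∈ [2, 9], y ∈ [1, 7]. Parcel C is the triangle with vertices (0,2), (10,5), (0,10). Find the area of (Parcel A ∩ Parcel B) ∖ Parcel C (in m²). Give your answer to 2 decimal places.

12.00

|Parcel A ∩ Parcel B| = 31.
|(Parcel A ∩ Parcel B) ∩ Parcel C| = 19.
|(Parcel A ∩ Parcel B) ∖ Parcel C| = 31 − 19 = 12.00.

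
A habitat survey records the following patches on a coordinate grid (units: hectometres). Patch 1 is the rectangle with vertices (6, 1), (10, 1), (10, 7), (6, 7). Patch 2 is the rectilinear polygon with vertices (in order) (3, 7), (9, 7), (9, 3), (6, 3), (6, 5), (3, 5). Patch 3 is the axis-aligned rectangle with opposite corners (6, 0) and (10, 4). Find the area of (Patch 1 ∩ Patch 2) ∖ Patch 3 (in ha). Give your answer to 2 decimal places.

9.00

|Patch 1 ∩ Patch 2| = 12.
|(Patch 1 ∩ Patch 2) ∩ Patch 3| = 3.
|(Patch 1 ∩ Patch 2) ∖ Patch 3| = 12 − 3 = 9.00.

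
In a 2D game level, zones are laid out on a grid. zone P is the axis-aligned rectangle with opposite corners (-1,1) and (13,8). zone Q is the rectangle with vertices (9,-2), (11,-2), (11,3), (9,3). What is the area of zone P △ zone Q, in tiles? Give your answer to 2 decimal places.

100.00

|zone P∩zone Q|: x∈[9,11], y∈[1,3] → 2·2 = 4.
|zone P △ zone Q| = |zone P| + |zone Q| − 2·|zone P∩zone Q| = 98 + 10 − 8 = 100.00.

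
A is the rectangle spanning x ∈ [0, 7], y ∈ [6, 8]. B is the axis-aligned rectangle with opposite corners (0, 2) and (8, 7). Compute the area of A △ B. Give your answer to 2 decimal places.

40.00

|A∩B|: x∈[0,7], y∈[6,7] → 7·1 = 7.
|A △ B| = |A| + |B| − 2·|A∩B| = 14 + 40 − 14 = 40.00.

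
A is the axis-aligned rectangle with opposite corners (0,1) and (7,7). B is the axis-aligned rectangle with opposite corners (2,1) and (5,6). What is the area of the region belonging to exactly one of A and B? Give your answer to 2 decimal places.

27.00

|A∩B|: x∈[2,5], y∈[1,6] → 3·5 = 15.
|A △ B| = |A| + |B| − 2·|A∩B| = 42 + 15 − 30 = 27.00.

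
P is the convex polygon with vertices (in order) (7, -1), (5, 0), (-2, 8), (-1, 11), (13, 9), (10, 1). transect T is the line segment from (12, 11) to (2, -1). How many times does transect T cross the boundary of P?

2

The segment meets the boundary at (3.89,1.268), (10.617,9.34).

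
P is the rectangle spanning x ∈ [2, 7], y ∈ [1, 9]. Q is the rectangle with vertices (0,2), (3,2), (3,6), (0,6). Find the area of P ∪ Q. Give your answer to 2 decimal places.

48.00

By inclusion–exclusion:
Individual areas: |P| = 40, |Q| = 12.
|P∩Q|: x∈[2,3], y∈[2,6] → 1·4 = 4.
|P ∪ Q| = 52 − 4 = 48.00.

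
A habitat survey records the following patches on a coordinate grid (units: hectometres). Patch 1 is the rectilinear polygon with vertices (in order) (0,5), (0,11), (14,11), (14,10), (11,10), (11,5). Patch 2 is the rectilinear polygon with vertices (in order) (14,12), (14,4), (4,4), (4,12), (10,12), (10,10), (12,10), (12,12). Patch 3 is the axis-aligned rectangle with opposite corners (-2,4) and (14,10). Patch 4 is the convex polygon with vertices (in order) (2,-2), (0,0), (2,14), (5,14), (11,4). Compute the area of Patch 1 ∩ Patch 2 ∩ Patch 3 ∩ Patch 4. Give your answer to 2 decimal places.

24.50

The intersection is the polygon with vertices (4,5), (4,10), (7.4,10), (10.4,5).
By the shoelace formula its area is 24.50.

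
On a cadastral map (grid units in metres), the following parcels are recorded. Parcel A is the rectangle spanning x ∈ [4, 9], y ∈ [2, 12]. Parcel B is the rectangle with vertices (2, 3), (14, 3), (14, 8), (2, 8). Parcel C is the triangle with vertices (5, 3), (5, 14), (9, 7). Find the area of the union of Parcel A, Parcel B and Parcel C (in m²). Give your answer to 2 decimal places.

By inclusion–exclusion:
Individual areas: |Parcel A| = 50, |Parcel B| = 60, |Parcel C| = 22.
|Parcel A∩Parcel B|: x∈[4,9], y∈[3,8] → 5·5 = 25.
|Parcel A∩Parcel C| = 20.8571.
|Parcel B∩Parcel C| = 11.7143.
|Parcel A∩Parcel B∩Parcel C| = 11.7143.
|Parcel A ∪ Parcel B ∪ Parcel C| = 132 − 57.5714 + 11.7143 = 86.14.

86.14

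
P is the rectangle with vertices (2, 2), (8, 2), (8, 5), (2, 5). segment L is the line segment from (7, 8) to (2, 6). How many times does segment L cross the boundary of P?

The segment lies entirely outside P and never meets its boundary.

0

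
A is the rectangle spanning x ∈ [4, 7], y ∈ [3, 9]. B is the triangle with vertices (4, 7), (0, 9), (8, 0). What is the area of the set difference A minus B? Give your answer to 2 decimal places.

14.43

|A| = 18, |A∩B| = 3.5714.
|A ∖ B| = |A| − |A∩B| = 18 − 3.5714 = 14.43.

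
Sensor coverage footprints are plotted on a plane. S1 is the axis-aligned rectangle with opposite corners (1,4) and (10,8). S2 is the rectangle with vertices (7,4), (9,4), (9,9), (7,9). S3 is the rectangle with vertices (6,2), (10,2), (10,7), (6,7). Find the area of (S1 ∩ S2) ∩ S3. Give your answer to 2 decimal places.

The region (S1 ∩ S2) ∩ S3 is the polygon with vertices (9,4), (7,4), (7,7), (9,7).
By the shoelace formula its area is 6.00.

6.00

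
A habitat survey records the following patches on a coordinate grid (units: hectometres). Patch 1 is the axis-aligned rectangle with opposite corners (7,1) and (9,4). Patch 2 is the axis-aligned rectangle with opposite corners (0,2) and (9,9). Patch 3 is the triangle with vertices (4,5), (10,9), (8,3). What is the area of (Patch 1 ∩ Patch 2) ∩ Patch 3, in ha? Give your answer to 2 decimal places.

0.92

The region (Patch 1 ∩ Patch 2) ∩ Patch 3 is the polygon with vertices (7,4), (8.333,4), (8,3), (7,3.5).
By the shoelace formula its area is 0.92.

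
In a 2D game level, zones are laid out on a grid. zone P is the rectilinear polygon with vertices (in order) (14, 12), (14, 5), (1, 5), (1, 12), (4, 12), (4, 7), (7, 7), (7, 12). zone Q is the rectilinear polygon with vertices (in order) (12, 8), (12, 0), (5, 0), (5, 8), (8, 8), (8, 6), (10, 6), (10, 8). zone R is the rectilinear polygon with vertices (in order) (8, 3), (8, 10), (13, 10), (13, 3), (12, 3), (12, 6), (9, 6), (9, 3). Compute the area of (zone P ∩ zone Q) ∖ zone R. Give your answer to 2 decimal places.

|zone P ∩ zone Q| = 15.
|(zone P ∩ zone Q) ∩ zone R| = 5.
|(zone P ∩ zone Q) ∖ zone R| = 15 − 5 = 10.00.

10.00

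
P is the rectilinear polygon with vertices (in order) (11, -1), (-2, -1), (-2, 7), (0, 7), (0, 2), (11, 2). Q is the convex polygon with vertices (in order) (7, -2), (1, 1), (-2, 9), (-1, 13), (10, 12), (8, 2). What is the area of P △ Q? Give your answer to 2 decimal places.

135.21

|P| = 49, |Q| = 122.5, |P∩Q| = 18.1458.
|P △ Q| = |P| + |Q| − 2·|P∩Q| = 49 + 122.5 − 36.2917 = 135.21.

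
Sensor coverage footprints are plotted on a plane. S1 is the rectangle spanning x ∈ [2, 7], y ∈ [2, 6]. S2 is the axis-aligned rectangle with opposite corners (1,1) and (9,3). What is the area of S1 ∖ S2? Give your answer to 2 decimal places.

|S1∩S2|: x∈[2,7], y∈[2,3] → 5·1 = 5.
|S1| = 20.
|S1 ∖ S2| = |S1| − |S1∩S2| = 20 − 5 = 15.00.

15.00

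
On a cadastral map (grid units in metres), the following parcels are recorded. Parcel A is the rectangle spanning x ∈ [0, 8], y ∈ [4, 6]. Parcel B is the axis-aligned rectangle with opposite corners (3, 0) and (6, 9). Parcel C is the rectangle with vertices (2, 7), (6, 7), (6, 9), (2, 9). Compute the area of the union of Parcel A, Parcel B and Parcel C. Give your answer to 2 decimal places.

By inclusion–exclusion:
Individual areas: |Parcel A| = 16, |Parcel B| = 27, |Parcel C| = 8.
|Parcel A∩Parcel B|: x∈[3,6], y∈[4,6] → 3·2 = 6.
|Parcel A∩Parcel C| = 0 (no overlap).
|Parcel B∩Parcel C|: x∈[3,6], y∈[7,9] → 3·2 = 6.
|Parcel A∩Parcel B∩Parcel C| = 0.
|Parcel A ∪ Parcel B ∪ Parcel C| = 51 − 12 + 0 = 39.00.

39.00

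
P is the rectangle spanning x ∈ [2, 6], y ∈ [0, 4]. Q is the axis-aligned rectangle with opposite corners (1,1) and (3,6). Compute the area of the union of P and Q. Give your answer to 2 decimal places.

23.00

By inclusion–exclusion:
Individual areas: |P| = 16, |Q| = 10.
|P∩Q|: x∈[2,3], y∈[1,4] → 1·3 = 3.
|P ∪ Q| = 26 − 3 = 23.00.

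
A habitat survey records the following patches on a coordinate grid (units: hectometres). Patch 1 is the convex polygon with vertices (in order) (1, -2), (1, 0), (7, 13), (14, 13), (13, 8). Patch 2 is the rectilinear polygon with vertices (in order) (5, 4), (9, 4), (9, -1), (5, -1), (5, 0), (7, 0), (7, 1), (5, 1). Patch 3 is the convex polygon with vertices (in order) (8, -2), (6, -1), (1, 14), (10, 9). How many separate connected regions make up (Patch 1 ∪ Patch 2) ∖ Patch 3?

(Patch 1 ∪ Patch 2) ∖ Patch 3 splits into 4 disjoint pieces (area 14.5323, area 33.0625, area 1.8409, area 0.8333).

4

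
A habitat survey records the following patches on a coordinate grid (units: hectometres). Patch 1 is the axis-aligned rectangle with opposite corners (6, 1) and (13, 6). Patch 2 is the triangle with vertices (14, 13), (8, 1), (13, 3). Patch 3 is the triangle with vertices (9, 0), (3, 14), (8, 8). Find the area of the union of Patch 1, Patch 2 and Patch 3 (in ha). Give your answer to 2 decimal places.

By inclusion–exclusion:
Individual areas: |Patch 1| = 35, |Patch 2| = 24, |Patch 3| = 17.
|Patch 1∩Patch 2| = 13.75.
|Patch 1∩Patch 3| = 5.3125.
|Patch 2∩Patch 3| = 0.3466.
|Patch 1∩Patch 2∩Patch 3| = 0.3466.
|Patch 1 ∪ Patch 2 ∪ Patch 3| = 76 − 19.4091 + 0.3466 = 56.94.

56.94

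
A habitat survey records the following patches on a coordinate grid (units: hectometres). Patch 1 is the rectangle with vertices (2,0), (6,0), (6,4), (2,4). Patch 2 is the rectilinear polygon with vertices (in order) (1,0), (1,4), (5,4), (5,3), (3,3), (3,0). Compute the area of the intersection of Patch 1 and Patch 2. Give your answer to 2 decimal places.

6.00

The intersection is the polygon with vertices (5,4), (5,3), (3,3), (3,0), (2,0), (2,4).
By the shoelace formula its area is 6.00.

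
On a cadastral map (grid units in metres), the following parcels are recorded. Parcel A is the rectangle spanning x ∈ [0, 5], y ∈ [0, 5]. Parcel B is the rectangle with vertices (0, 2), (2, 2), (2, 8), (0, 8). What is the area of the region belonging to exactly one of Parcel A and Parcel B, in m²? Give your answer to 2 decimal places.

|Parcel A∩Parcel B|: x∈[0,2], y∈[2,5] → 2·3 = 6.
|Parcel A △ Parcel B| = |Parcel A| + |Parcel B| − 2·|Parcel A∩Parcel B| = 25 + 12 − 12 = 25.00.

25.00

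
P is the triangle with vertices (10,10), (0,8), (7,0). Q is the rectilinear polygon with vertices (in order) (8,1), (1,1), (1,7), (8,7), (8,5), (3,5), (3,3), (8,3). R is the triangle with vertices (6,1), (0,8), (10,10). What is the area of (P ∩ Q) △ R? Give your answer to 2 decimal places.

|P ∩ Q| = 17.2714.
|(P ∩ Q) ∩ R| = 14.9107.
|(P ∩ Q) △ R| = 17.2714 + 41 − 29.8214 = 28.45.

28.45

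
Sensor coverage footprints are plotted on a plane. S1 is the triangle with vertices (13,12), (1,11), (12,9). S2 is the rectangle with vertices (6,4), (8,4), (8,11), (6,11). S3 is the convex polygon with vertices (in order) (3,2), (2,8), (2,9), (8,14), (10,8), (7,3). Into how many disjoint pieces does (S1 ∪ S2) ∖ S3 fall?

(S1 ∪ S2) ∖ S3 splits into 3 disjoint pieces (area 1.3979, area 8.7119, area 0.1333).

3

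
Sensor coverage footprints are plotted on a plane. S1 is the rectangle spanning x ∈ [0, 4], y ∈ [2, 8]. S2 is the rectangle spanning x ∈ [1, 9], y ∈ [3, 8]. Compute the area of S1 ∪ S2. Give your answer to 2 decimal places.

By inclusion–exclusion:
Individual areas: |S1| = 24, |S2| = 40.
|S1∩S2|: x∈[1,4], y∈[3,8] → 3·5 = 15.
|S1 ∪ S2| = 64 − 15 = 49.00.

49.00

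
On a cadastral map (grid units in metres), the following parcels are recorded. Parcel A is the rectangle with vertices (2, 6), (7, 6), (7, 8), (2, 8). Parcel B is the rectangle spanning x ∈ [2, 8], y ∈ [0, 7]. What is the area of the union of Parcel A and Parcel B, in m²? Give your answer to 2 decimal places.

47.00

By inclusion–exclusion:
Individual areas: |Parcel A| = 10, |Parcel B| = 42.
|Parcel A∩Parcel B|: x∈[2,7], y∈[6,7] → 5·1 = 5.
|Parcel A ∪ Parcel B| = 52 − 5 = 47.00.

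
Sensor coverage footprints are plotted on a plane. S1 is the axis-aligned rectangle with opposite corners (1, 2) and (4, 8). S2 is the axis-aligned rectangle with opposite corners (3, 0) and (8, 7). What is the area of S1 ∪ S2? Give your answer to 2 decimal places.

48.00

By inclusion–exclusion:
Individual areas: |S1| = 18, |S2| = 35.
|S1∩S2|: x∈[3,4], y∈[2,7] → 1·5 = 5.
|S1 ∪ S2| = 53 − 5 = 48.00.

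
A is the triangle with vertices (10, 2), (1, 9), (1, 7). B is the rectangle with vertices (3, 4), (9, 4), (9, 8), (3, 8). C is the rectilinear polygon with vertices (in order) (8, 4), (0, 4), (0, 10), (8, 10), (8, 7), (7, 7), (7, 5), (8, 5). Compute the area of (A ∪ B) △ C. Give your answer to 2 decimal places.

31.47

|A ∪ B| = 28.5841.
|(A ∪ B) ∩ C| = 21.5556.
|(A ∪ B) △ C| = 28.5841 + 46 − 43.1111 = 31.47.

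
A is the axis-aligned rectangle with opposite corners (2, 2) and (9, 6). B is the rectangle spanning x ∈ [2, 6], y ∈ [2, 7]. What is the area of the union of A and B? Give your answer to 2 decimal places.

By inclusion–exclusion:
Individual areas: |A| = 28, |B| = 20.
|A∩B|: x∈[2,6], y∈[2,6] → 4·4 = 16.
|A ∪ B| = 48 − 16 = 32.00.

32.00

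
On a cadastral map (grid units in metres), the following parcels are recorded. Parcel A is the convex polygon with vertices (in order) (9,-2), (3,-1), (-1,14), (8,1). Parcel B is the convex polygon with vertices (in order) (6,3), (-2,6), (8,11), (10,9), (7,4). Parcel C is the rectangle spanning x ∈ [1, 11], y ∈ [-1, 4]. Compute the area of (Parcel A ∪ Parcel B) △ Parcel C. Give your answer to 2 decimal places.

|Parcel A ∪ Parcel B| = 81.6526.
|(Parcel A ∪ Parcel B) ∩ Parcel C| = 26.2273.
|(Parcel A ∪ Parcel B) △ Parcel C| = 81.6526 + 50 − 52.4545 = 79.20.

79.20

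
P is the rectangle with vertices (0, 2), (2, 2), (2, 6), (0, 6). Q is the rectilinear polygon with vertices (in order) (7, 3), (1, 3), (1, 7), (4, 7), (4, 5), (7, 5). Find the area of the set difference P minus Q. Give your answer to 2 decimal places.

|P| = 8, |P∩Q| = 3.
|P ∖ Q| = |P| − |P∩Q| = 8 − 3 = 5.00.

5.00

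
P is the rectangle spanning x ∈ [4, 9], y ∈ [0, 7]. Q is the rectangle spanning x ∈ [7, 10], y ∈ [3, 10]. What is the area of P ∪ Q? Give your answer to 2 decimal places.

48.00

By inclusion–exclusion:
Individual areas: |P| = 35, |Q| = 21.
|P∩Q|: x∈[7,9], y∈[3,7] → 2·4 = 8.
|P ∪ Q| = 56 − 8 = 48.00.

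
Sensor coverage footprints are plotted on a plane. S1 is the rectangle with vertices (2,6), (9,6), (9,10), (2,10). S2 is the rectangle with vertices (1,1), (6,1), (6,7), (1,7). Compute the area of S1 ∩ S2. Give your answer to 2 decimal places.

4.00

|S1∩S2|: x∈[2,6], y∈[6,7] → 4·1 = 4.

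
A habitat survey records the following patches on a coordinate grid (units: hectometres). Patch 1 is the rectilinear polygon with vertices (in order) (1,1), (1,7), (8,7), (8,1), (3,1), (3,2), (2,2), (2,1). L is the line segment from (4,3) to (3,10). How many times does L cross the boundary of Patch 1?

1

The segment meets the boundary at (3.429,7).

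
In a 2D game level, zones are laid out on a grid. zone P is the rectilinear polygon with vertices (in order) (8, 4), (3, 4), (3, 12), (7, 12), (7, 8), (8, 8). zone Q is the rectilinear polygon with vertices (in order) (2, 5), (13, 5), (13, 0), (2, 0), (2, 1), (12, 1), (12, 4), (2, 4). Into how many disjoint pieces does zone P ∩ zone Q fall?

1

zone P ∩ zone Q is a single connected region.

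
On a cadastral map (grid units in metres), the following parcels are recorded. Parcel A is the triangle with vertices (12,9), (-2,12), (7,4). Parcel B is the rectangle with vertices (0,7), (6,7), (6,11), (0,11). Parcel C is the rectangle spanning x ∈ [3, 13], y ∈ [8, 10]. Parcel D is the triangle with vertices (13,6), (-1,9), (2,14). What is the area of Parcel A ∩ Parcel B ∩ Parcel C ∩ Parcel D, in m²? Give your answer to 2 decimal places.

The intersection is the polygon with vertices (3.667,8), (3,8.143), (3,10), (6,10), (6,8).
By the shoelace formula its area is 5.95.

5.95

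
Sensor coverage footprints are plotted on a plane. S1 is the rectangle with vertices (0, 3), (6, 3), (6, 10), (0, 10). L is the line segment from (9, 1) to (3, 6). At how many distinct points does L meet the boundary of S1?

1

The segment meets the boundary at (6,3.5).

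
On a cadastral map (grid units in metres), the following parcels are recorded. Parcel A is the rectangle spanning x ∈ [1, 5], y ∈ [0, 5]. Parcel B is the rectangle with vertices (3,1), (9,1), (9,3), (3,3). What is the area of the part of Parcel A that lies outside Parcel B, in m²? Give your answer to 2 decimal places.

|Parcel A∩Parcel B|: x∈[3,5], y∈[1,3] → 2·2 = 4.
|Parcel A| = 20.
|Parcel A ∖ Parcel B| = |Parcel A| − |Parcel A∩Parcel B| = 20 − 4 = 16.00.

16.00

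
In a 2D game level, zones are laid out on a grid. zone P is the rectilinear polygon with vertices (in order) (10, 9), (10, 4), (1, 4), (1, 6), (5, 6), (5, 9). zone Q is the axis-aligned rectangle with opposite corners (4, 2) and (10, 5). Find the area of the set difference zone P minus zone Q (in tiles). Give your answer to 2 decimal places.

|zone P| = 33, |zone P∩zone Q| = 6.
|zone P ∖ zone Q| = |zone P| − |zone P∩zone Q| = 33 − 6 = 27.00.

27.00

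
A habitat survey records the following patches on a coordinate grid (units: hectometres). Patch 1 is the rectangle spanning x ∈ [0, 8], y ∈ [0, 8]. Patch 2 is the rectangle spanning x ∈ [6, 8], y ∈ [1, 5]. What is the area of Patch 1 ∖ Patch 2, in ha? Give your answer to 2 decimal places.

|Patch 1∩Patch 2|: x∈[6,8], y∈[1,5] → 2·4 = 8.
|Patch 1| = 64.
|Patch 1 ∖ Patch 2| = |Patch 1| − |Patch 1∩Patch 2| = 64 − 8 = 56.00.

56.00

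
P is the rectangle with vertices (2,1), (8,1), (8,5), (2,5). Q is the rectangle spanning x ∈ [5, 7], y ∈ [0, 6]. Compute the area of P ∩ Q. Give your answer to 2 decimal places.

|P∩Q|: x∈[5,7], y∈[1,5] → 2·4 = 8.

8.00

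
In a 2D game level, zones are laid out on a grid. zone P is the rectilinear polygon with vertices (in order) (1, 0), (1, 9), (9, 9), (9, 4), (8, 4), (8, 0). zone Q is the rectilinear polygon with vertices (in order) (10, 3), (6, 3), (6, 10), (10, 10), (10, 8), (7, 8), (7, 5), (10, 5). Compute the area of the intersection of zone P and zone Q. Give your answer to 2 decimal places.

11.00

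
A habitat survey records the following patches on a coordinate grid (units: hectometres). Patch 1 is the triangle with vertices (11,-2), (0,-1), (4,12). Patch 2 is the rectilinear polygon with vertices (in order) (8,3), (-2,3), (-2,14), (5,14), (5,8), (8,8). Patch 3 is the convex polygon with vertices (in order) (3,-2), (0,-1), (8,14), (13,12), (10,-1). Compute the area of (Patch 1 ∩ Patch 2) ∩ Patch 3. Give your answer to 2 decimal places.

The region (Patch 1 ∩ Patch 2) ∩ Patch 3 is the polygon with vertices (5,8), (6,8), (8,4), (8,3), (2.133,3), (5,8.375).
By the shoelace formula its area is 18.70.

18.70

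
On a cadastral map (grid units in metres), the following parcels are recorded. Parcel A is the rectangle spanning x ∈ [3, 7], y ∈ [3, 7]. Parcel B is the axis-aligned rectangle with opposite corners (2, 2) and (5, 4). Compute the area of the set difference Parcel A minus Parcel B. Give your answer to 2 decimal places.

|Parcel A∩Parcel B|: x∈[3,5], y∈[3,4] → 2·1 = 2.
|Parcel A| = 16.
|Parcel A ∖ Parcel B| = |Parcel A| − |Parcel A∩Parcel B| = 16 − 2 = 14.00.

14.00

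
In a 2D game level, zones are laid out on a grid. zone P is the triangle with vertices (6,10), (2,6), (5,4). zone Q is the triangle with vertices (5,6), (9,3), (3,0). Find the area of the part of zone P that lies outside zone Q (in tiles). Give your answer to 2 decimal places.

|zone P| = 10, |zone P∩zone Q| = 0.8418.
|zone P ∖ zone Q| = |zone P| − |zone P∩zone Q| = 10 − 0.8418 = 9.16.

9.16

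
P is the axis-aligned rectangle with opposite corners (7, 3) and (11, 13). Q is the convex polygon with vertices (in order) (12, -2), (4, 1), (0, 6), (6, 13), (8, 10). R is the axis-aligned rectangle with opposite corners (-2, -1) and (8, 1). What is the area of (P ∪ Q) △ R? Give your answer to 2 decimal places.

|P ∪ Q| = 110.0833.
|(P ∪ Q) ∩ R| = 3.
|(P ∪ Q) △ R| = 110.0833 + 20 − 6 = 124.08.

124.08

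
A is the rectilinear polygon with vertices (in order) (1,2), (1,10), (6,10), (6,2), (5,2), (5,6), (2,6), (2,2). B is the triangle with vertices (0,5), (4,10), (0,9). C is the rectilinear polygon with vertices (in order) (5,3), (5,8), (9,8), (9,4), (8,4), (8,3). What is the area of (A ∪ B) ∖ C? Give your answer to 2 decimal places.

26.50

|A ∪ B| = 31.5.
|(A ∪ B) ∩ C| = 5.
|(A ∪ B) ∖ C| = 31.5 − 5 = 26.50.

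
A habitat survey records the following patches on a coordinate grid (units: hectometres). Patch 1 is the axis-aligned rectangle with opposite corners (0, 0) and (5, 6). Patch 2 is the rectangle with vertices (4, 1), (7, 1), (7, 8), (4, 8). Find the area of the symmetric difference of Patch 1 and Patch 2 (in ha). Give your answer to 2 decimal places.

|Patch 1∩Patch 2|: x∈[4,5], y∈[1,6] → 1·5 = 5.
|Patch 1 △ Patch 2| = |Patch 1| + |Patch 2| − 2·|Patch 1∩Patch 2| = 30 + 21 − 10 = 41.00.

41.00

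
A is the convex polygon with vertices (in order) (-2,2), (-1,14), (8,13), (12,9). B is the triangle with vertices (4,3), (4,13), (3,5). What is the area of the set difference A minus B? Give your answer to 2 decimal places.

|A| = 96.5, |A∩B| = 4.2.
|A ∖ B| = |A| − |A∩B| = 96.5 − 4.2 = 92.30.

92.30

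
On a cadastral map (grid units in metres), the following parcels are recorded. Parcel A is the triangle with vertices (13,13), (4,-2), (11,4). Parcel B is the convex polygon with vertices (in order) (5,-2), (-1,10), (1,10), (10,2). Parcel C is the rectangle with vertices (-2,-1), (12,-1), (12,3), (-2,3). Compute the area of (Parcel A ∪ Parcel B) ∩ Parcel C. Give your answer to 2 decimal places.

The region (Parcel A ∪ Parcel B) ∩ Parcel C is the polygon with vertices (9.345,2.582), (10,2), (6.25,-1), (4.5,-1), (2.5,3), (9.833,3).
By the shoelace formula its area is 20.01.

20.01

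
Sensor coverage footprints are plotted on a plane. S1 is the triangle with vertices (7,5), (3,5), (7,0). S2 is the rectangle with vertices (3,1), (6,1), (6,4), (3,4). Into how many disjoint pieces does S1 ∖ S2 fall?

1

S1 ∖ S2 is a single connected region.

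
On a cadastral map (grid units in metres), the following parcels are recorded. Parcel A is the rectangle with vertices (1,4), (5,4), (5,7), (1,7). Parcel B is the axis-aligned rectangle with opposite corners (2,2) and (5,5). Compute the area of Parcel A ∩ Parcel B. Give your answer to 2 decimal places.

|Parcel A∩Parcel B|: x∈[2,5], y∈[4,5] → 3·1 = 3.

3.00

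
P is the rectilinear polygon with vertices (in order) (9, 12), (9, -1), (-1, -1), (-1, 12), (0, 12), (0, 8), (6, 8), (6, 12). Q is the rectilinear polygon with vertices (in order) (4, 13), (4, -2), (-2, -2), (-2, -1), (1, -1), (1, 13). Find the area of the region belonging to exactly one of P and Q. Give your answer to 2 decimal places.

100.00

|P| = 106, |Q| = 48, |P∩Q| = 27.
|P △ Q| = |P| + |Q| − 2·|P∩Q| = 106 + 48 − 54 = 100.00.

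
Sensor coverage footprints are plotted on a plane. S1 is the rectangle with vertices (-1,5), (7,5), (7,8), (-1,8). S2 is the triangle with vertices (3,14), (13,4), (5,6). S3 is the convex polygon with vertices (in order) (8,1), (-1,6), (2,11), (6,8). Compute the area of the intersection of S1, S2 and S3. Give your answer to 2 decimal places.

3.40

The intersection is the polygon with vertices (5,6), (4.5,8), (6,8), (6.692,5.577).
By the shoelace formula its area is 3.40.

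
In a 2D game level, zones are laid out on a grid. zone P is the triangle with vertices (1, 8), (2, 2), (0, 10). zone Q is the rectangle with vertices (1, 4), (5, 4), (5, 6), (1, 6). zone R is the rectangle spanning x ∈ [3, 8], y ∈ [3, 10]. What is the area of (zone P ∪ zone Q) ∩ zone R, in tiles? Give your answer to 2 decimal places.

The region (zone P ∪ zone Q) ∩ zone R is the polygon with vertices (5,6), (5,4), (3,4), (3,6).
By the shoelace formula its area is 4.00.

4.00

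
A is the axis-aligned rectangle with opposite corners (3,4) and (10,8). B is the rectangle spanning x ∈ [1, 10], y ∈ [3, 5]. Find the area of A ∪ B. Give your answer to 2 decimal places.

By inclusion–exclusion:
Individual areas: |A| = 28, |B| = 18.
|A∩B|: x∈[3,10], y∈[4,5] → 7·1 = 7.
|A ∪ B| = 46 − 7 = 39.00.

39.00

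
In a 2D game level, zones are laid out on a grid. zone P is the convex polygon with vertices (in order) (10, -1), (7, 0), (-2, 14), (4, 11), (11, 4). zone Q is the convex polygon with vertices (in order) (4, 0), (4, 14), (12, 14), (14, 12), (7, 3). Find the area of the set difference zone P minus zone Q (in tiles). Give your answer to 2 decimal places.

39.29

|zone P| = 64.5, |zone P∩zone Q| = 25.2079.
|zone P ∖ zone Q| = |zone P| − |zone P∩zone Q| = 64.5 − 25.2079 = 39.29.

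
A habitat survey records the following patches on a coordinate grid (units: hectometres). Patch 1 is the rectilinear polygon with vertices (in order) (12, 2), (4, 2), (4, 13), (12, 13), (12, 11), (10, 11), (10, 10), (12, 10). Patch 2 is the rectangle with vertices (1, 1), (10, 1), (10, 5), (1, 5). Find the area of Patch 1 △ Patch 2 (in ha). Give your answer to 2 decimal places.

86.00

|Patch 1| = 86, |Patch 2| = 36, |Patch 1∩Patch 2| = 18.
|Patch 1 △ Patch 2| = |Patch 1| + |Patch 2| − 2·|Patch 1∩Patch 2| = 86 + 36 − 36 = 86.00.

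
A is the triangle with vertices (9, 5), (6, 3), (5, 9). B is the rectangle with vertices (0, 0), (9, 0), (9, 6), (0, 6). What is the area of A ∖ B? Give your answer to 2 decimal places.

|A| = 10, |A∩B| = 6.25.
|A ∖ B| = |A| − |A∩B| = 10 − 6.25 = 3.75.

3.75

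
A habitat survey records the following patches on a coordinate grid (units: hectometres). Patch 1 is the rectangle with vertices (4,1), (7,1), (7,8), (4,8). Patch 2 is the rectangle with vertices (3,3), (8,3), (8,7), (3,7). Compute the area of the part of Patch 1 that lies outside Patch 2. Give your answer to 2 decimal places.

|Patch 1∩Patch 2|: x∈[4,7], y∈[3,7] → 3·4 = 12.
|Patch 1| = 21.
|Patch 1 ∖ Patch 2| = |Patch 1| − |Patch 1∩Patch 2| = 21 − 12 = 9.00.

9.00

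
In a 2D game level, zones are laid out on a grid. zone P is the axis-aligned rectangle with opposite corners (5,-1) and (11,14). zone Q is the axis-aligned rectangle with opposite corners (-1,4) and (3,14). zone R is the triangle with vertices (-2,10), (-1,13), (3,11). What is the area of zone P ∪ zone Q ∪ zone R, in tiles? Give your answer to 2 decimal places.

By inclusion–exclusion:
Individual areas: |zone P| = 90, |zone Q| = 40, |zone R| = 7.
|zone P∩zone Q| = 0 (no overlap).
|zone P∩zone R| = 0.
|zone Q∩zone R| = 5.6.
|zone P∩zone Q∩zone R| = 0.
|zone P ∪ zone Q ∪ zone R| = 137 − 5.6 + 0 = 131.40.

131.40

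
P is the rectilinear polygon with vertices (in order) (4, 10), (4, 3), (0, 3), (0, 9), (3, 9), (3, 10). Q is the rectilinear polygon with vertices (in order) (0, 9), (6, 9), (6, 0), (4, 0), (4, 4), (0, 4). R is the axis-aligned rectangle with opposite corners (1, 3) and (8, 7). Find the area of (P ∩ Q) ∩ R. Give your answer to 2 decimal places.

9.00

|P ∩ Q| = 20.
|(P ∩ Q) ∩ R| = 9.00.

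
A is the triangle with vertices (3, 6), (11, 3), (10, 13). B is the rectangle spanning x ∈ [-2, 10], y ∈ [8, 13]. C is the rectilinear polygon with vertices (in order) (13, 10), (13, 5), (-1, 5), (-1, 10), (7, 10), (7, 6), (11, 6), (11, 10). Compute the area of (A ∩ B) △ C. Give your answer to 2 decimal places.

62.50

|A ∩ B| = 12.5.
|(A ∩ B) ∩ C| = 2.
|(A ∩ B) △ C| = 12.5 + 54 − 4 = 62.50.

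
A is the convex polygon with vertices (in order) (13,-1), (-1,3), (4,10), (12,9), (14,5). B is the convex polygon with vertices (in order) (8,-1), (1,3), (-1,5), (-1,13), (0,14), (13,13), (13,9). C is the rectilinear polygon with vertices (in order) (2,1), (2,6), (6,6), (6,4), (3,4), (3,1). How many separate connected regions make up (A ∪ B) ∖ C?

1

(A ∪ B) ∖ C is a single connected region.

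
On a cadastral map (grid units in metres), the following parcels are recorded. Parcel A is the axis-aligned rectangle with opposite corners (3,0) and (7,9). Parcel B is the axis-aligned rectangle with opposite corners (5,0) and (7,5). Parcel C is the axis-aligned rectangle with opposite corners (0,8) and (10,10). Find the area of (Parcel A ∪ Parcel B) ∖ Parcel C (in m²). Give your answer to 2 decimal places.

|Parcel A ∪ Parcel B| = 36.
|(Parcel A ∪ Parcel B) ∩ Parcel C| = 4.
|(Parcel A ∪ Parcel B) ∖ Parcel C| = 36 − 4 = 32.00.

32.00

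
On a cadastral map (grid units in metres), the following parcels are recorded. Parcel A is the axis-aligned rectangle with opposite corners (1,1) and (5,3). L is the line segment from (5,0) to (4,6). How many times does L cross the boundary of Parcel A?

2

The segment meets the boundary at (4.5,3), (4.833,1).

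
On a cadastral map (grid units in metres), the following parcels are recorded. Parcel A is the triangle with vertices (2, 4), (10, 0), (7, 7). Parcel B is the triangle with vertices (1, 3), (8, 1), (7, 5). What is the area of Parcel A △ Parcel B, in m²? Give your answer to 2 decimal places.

|Parcel A| = 22, |Parcel B| = 13, |Parcel A∩Parcel B| = 9.1.
|Parcel A △ Parcel B| = |Parcel A| + |Parcel B| − 2·|Parcel A∩Parcel B| = 22 + 13 − 18.2 = 16.80.

16.80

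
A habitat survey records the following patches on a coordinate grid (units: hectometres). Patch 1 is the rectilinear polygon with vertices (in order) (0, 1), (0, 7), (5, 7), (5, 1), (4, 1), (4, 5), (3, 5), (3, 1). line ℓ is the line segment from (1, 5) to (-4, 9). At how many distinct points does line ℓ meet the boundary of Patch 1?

The segment meets the boundary at (0,5.8).

1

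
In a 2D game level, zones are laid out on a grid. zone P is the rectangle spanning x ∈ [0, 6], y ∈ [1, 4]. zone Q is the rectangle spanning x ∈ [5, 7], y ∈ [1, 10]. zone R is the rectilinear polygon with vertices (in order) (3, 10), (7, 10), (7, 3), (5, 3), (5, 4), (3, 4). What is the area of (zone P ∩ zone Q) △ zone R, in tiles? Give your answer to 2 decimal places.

|zone P ∩ zone Q| = 3.
|(zone P ∩ zone Q) ∩ zone R| = 1.
|(zone P ∩ zone Q) △ zone R| = 3 + 26 − 2 = 27.00.

27.00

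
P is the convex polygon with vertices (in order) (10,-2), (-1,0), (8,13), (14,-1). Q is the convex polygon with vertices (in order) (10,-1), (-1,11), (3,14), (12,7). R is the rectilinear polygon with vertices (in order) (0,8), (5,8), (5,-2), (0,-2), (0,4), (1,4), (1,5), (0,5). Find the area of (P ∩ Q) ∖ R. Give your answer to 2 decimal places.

47.67

|P ∩ Q| = 51.0128.
|(P ∩ Q) ∩ R| = 3.3451.
|(P ∩ Q) ∖ R| = 51.0128 − 3.3451 = 47.67.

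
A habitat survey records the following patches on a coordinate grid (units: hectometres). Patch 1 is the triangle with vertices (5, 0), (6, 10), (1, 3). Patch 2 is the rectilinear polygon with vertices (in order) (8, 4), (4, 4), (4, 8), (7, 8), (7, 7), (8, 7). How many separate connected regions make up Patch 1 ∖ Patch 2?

2

Patch 1 ∖ Patch 2 splits into 2 disjoint pieces (area 14.1, area 1.2286).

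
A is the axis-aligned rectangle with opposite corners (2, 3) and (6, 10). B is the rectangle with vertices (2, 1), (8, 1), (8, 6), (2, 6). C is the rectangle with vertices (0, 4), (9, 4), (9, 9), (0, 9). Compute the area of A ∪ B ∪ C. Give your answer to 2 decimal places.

67.00

By inclusion–exclusion:
Individual areas: |A| = 28, |B| = 30, |C| = 45.
|A∩B|: x∈[2,6], y∈[3,6] → 4·3 = 12.
|A∩C|: x∈[2,6], y∈[4,9] → 4·5 = 20.
|B∩C|: x∈[2,8], y∈[4,6] → 6·2 = 12.
|A∩B∩C| = 8.
|A ∪ B ∪ C| = 103 − 44 + 8 = 67.00.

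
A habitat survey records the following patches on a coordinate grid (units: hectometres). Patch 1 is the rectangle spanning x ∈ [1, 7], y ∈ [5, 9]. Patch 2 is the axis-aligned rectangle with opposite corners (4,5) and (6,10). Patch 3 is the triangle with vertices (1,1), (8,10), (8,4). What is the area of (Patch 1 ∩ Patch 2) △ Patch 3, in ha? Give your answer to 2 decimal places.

|Patch 1 ∩ Patch 2| = 8.
|(Patch 1 ∩ Patch 2) ∩ Patch 3| = 2.2937.
|(Patch 1 ∩ Patch 2) △ Patch 3| = 8 + 21 − 4.5873 = 24.41.

24.41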